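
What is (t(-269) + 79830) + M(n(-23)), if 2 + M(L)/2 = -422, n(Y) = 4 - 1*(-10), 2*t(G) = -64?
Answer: 78950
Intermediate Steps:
t(G) = -32 (t(G) = (½)*(-64) = -32)
n(Y) = 14 (n(Y) = 4 + 10 = 14)
M(L) = -848 (M(L) = -4 + 2*(-422) = -4 - 844 = -848)
(t(-269) + 79830) + M(n(-23)) = (-32 + 79830) - 848 = 79798 - 848 = 78950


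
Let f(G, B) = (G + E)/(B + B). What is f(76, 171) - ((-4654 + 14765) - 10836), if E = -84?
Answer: 123971/171 ≈ 724.98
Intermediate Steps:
f(G, B) = (-84 + G)/(2*B) (f(G, B) = (G - 84)/(B + B) = (-84 + G)/((2*B)) = (-84 + G)*(1/(2*B)) = (-84 + G)/(2*B))
f(76, 171) - ((-4654 + 14765) - 10836) = (1/2)*(-84 + 76)/171 - ((-4654 + 14765) - 10836) = (1/2)*(1/171)*(-8) - (10111 - 10836) = -4/171 - 1*(-725) = -4/171 + 725 = 123971/171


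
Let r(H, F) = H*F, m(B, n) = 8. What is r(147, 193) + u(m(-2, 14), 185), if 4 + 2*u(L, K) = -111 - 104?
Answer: 56523/2 ≈ 28262.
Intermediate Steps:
u(L, K) = -219/2 (u(L, K) = -2 + (-111 - 104)/2 = -2 + (½)*(-215) = -2 - 215/2 = -219/2)
r(H, F) = F*H
r(147, 193) + u(m(-2, 14), 185) = 193*147 - 219/2 = 28371 - 219/2 = 56523/2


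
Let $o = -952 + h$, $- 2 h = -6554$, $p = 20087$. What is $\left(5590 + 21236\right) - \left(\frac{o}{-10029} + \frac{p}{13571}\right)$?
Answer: $\frac{1216981391262}{45367853} \approx 26825.0$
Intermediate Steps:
$h = 3277$ ($h = \left(- \frac{1}{2}\right) \left(-6554\right) = 3277$)
$o = 2325$ ($o = -952 + 3277 = 2325$)
$\left(5590 + 21236\right) - \left(\frac{o}{-10029} + \frac{p}{13571}\right) = \left(5590 + 21236\right) - \left(\frac{2325}{-10029} + \frac{20087}{13571}\right) = 26826 - \left(2325 \left(- \frac{1}{10029}\right) + 20087 \cdot \frac{1}{13571}\right) = 26826 - \left(- \frac{775}{3343} + \frac{20087}{13571}\right) = 26826 - \frac{56633316}{45367853} = \frac{1216981391262}{45367853}$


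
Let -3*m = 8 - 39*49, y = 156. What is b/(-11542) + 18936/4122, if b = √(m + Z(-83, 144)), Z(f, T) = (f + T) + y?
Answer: 1052/229 - √7662/34626 ≈ 4.5914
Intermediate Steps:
Z(f, T) = 156 + T + f (Z(f, T) = (f + T) + 156 = (T + f) + 156 = 156 + T + f)
m = 1903/3 (m = -(8 - 39*49)/3 = -(8 - 1911)/3 = -⅓*(-1903) = 1903/3 ≈ 634.33)
b = √7662/3 (b = √(1903/3 + (156 + 144 - 83)) = √(1903/3 + 217) = √(2554/3) = √7662/3 ≈ 29.178)
b/(-11542) + 18936/4122 = (√7662/3)/(-11542) + 18936/4122 = (√7662/3)*(-1/11542) + 18936*(1/4122) = -√7662/34626 + 1052/229 = 1052/229 - √7662/34626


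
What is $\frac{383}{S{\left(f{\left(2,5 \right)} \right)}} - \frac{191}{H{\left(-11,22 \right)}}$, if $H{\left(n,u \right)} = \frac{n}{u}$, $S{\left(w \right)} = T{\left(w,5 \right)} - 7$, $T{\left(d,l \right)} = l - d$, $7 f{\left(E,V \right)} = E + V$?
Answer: $\frac{763}{3} \approx 254.33$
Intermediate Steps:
$f{\left(E,V \right)} = \frac{E}{7} + \frac{V}{7}$ ($f{\left(E,V \right)} = \frac{E + V}{7} = \frac{E}{7} + \frac{V}{7}$)
$S{\left(w \right)} = -2 - w$ ($S{\left(w \right)} = \left(5 - w\right) - 7 = -2 - w$)
$\frac{383}{S{\left(f{\left(2,5 \right)} \right)}} - \frac{191}{H{\left(-11,22 \right)}} = \frac{383}{-2 - \left(\frac{1}{7} \cdot 2 + \frac{1}{7} \cdot 5\right)} - \frac{191}{\left(-11\right) \frac{1}{22}} = \frac{383}{-2 - \left(\frac{2}{7} + \frac{5}{7}\right)} - \frac{191}{\left(-11\right) \frac{1}{22}} = \frac{383}{-2 - 1} - \frac{191}{- \frac{1}{2}} = \frac{383}{-2 - 1} - -382 = \frac{383}{-3} + 382 = 383 \left(- \frac{1}{3}\right) + 382 = - \frac{383}{3} + 382 = \frac{763}{3}$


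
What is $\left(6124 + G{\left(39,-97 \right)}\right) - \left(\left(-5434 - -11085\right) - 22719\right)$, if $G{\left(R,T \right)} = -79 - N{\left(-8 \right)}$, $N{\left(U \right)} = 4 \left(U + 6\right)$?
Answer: $23121$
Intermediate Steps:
$N{\left(U \right)} = 24 + 4 U$ ($N{\left(U \right)} = 4 \left(6 + U\right) = 24 + 4 U$)
$G{\left(R,T \right)} = -71$ ($G{\left(R,T \right)} = -79 - \left(24 + 4 \left(-8\right)\right) = -79 - \left(24 - 32\right) = -79 - -8 = -79 + 8 = -71$)
$\left(6124 + G{\left(39,-97 \right)}\right) - \left(\left(-5434 - -11085\right) - 22719\right) = \left(6124 - 71\right) - \left(\left(-5434 - -11085\right) - 22719\right) = 6053 - \left(\left(-5434 + 11085\right) - 22719\right) = 6053 - \left(5651 - 22719\right) = 6053 - -17068 = 6053 + 17068 = 23121$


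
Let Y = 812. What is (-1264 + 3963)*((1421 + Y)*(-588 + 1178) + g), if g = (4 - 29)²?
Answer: 3557538405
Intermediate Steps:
g = 625 (g = (-25)² = 625)
(-1264 + 3963)*((1421 + Y)*(-588 + 1178) + g) = (-1264 + 3963)*((1421 + 812)*(-588 + 1178) + 625) = 2699*(2233*590 + 625) = 2699*(1317470 + 625) = 2699*1318095 = 3557538405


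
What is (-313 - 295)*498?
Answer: -302784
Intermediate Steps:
(-313 - 295)*498 = -608*498 = -302784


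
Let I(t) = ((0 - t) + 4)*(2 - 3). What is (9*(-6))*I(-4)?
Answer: 432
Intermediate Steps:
I(t) = -4 + t (I(t) = (-t + 4)*(-1) = (4 - t)*(-1) = -4 + t)
(9*(-6))*I(-4) = (9*(-6))*(-4 - 4) = -54*(-8) = 432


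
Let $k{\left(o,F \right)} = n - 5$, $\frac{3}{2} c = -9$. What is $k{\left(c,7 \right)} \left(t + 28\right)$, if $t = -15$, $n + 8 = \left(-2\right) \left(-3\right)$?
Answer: $-91$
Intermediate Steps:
$n = -2$ ($n = -8 - -6 = -8 + 6 = -2$)
$c = -6$ ($c = \frac{2}{3} \left(-9\right) = -6$)
$k{\left(o,F \right)} = -7$ ($k{\left(o,F \right)} = -2 - 5 = -7$)
$k{\left(c,7 \right)} \left(t + 28\right) = - 7 \left(-15 + 28\right) = \left(-7\right) 13 = -91$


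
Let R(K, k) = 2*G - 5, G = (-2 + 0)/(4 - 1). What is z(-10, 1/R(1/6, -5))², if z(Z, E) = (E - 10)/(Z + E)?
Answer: 1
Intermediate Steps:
G = -⅔ (G = -2/3 = -2*⅓ = -⅔ ≈ -0.66667)
R(K, k) = -19/3 (R(K, k) = 2*(-⅔) - 5 = -4/3 - 5 = -19/3)
z(Z, E) = (-10 + E)/(E + Z)
z(-10, 1/R(1/6, -5))² = ((-10 + 1/(-19/3))/(1/(-19/3) - 10))² = ((-10 - 3/19)/(-3/19 - 10))² = (-193/19/(-193/19))² = (-19/193*(-193/19))² = 1² = 1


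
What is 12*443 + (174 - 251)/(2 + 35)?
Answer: 196615/37 ≈ 5313.9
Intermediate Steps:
12*443 + (174 - 251)/(2 + 35) = 5316 - 77/37 = 196615/37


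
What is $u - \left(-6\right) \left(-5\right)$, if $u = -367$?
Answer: $-397$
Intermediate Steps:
$u - \left(-6\right) \left(-5\right) = -367 - \left(-6\right) \left(-5\right) = -367 - 30 = -397$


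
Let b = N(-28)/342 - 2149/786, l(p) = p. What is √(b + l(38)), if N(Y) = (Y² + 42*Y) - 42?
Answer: √7582136162/14934 ≈ 5.8307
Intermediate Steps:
N(Y) = -42 + Y² + 42*Y
b = -179347/44802 (b = (-42 + (-28)² + 42*(-28))/342 - 2149/786 = (-42 + 784 - 1176)*(1/342) - 2149*1/786 = -434*1/342 - 2149/786 = -217/171 - 2149/786 = -179347/44802 ≈ -4.0031)
√(b + l(38)) = √(-179347/44802 + 38) = √(1523129/44802) = √7582136162/14934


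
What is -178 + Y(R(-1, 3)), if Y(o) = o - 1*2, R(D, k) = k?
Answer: -177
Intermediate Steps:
Y(o) = -2 + o (Y(o) = o - 2 = -2 + o)
-178 + Y(R(-1, 3)) = -178 + (-2 + 3) = -178 + 1 = -177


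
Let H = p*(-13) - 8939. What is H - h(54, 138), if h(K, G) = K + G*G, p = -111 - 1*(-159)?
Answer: -28661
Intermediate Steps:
p = 48 (p = -111 + 159 = 48)
h(K, G) = K + G²
H = -9563 (H = 48*(-13) - 8939 = -624 - 8939 = -9563)
H - h(54, 138) = -9563 - (54 + 138²) = -9563 - (54 + 19044) = -9563 - 1*19098 = -9563 - 19098 = -28661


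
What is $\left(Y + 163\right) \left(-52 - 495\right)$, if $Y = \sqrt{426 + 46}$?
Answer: $-89161 - 1094 \sqrt{118} \approx -1.0104 \cdot 10^{5}$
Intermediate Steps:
$Y = 2 \sqrt{118}$ ($Y = \sqrt{472} = 2 \sqrt{118} \approx 21.726$)
$\left(Y + 163\right) \left(-52 - 495\right) = \left(2 \sqrt{118} + 163\right) \left(-52 - 495\right) = \left(163 + 2 \sqrt{118}\right) \left(-547\right) = -89161 - 1094 \sqrt{118}$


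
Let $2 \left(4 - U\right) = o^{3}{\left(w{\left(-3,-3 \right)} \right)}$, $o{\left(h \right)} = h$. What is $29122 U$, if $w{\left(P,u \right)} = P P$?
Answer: $-10498481$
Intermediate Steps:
$w{\left(P,u \right)} = P^{2}$
$U = - \frac{721}{2}$ ($U = 4 - \frac{\left(\left(-3\right)^{2}\right)^{3}}{2} = 4 - \frac{9^{3}}{2} = 4 - \frac{729}{2} = - \frac{721}{2} \approx -360.5$)
$29122 U = 29122 \left(- \frac{721}{2}\right) = -10498481$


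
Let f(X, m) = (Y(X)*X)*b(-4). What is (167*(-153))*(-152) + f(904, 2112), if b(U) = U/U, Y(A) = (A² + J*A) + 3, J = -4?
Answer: 739380864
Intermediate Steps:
Y(A) = 3 + A² - 4*A (Y(A) = (A² - 4*A) + 3 = 3 + A² - 4*A)
b(U) = 1
f(X, m) = X*(3 + X² - 4*X) (f(X, m) = ((3 + X² - 4*X)*X)*1 = (X*(3 + X² - 4*X))*1 = X*(3 + X² - 4*X))
(167*(-153))*(-152) + f(904, 2112) = (167*(-153))*(-152) + 904*(3 + 904² - 4*904) = -25551*(-152) + 904*(3 + 817216 - 3616) = 3883752 + 904*813603 = 3883752 + 735497112 = 739380864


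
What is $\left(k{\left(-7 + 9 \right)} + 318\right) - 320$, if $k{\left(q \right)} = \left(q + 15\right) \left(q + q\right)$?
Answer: $66$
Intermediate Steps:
$k{\left(q \right)} = 2 q \left(15 + q\right)$ ($k{\left(q \right)} = \left(15 + q\right) 2 q = 2 q \left(15 + q\right)$)
$\left(k{\left(-7 + 9 \right)} + 318\right) - 320 = \left(2 \left(-7 + 9\right) \left(15 + \left(-7 + 9\right)\right) + 318\right) - 320 = \left(2 \cdot 2 \left(15 + 2\right) + 318\right) - 320 = \left(2 \cdot 2 \cdot 17 + 318\right) - 320 = \left(68 + 318\right) - 320 = 386 - 320 = 66$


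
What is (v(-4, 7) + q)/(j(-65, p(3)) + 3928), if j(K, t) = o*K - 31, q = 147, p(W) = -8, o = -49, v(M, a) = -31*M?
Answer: 271/7082 ≈ 0.038266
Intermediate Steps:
j(K, t) = -31 - 49*K (j(K, t) = -49*K - 31 = -31 - 49*K)
(v(-4, 7) + q)/(j(-65, p(3)) + 3928) = (-31*(-4) + 147)/((-31 - 49*(-65)) + 3928) = (124 + 147)/((-31 + 3185) + 3928) = 271/(3154 + 3928) = 271/7082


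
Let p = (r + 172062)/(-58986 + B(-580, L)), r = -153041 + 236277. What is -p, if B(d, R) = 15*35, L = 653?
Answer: 255298/58461 ≈ 4.3670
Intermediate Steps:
r = 83236
B(d, R) = 525
p = -255298/58461 (p = (83236 + 172062)/(-58986 + 525) = 255298/(-58461) = 255298*(-1/58461) = -255298/58461 ≈ -4.3670)
-p = -1*(-255298/58461) = 255298/58461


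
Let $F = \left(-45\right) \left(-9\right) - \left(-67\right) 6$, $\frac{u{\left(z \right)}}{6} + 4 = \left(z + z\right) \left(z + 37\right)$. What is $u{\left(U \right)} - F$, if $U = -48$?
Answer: $5505$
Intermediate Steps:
$u{\left(z \right)} = -24 + 12 z \left(37 + z\right)$ ($u{\left(z \right)} = -24 + 6 \left(z + z\right) \left(z + 37\right) = -24 + 6 \cdot 2 z \left(37 + z\right) = -24 + 12 z \left(37 + z\right)$)
$F = 807$ ($F = 405 - -402 = 405 + 402 = 807$)
$u{\left(U \right)} - F = \left(-24 + 12 \left(-48\right)^{2} + 444 \left(-48\right)\right) - 807 = \left(-24 + 12 \cdot 2304 - 21312\right) - 807 = \left(-24 + 27648 - 21312\right) - 807 = 6312 - 807 = 5505$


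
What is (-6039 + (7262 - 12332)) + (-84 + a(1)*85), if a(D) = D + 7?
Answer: -10513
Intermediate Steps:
a(D) = 7 + D
(-6039 + (7262 - 12332)) + (-84 + a(1)*85) = (-6039 + (7262 - 12332)) + (-84 + (7 + 1)*85) = (-6039 - 5070) + (-84 + 8*85) = -11109 + (-84 + 680) = -11109 + 596 = -10513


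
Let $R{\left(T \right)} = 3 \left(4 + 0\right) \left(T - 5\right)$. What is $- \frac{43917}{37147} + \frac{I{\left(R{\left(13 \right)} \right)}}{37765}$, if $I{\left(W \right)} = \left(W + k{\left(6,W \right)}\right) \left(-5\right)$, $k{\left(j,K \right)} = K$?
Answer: $- \frac{338837325}{280571291} \approx -1.2077$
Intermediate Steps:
$R{\left(T \right)} = -60 + 12 T$ ($R{\left(T \right)} = 3 \cdot 4 \left(-5 + T\right) = 3 \left(-20 + 4 T\right) = -60 + 12 T$)
$I{\left(W \right)} = - 10 W$ ($I{\left(W \right)} = \left(W + W\right) \left(-5\right) = 2 W \left(-5\right) = - 10 W$)
$- \frac{43917}{37147} + \frac{I{\left(R{\left(13 \right)} \right)}}{37765} = - \frac{43917}{37147} + \frac{\left(-10\right) \left(-60 + 12 \cdot 13\right)}{37765} = \left(-43917\right) \frac{1}{37147} + - 10 \left(-60 + 156\right) \frac{1}{37765} = - \frac{43917}{37147} + \left(-10\right) 96 \cdot \frac{1}{37765} = - \frac{43917}{37147} - \frac{192}{7553} = - \frac{338837325}{280571291}$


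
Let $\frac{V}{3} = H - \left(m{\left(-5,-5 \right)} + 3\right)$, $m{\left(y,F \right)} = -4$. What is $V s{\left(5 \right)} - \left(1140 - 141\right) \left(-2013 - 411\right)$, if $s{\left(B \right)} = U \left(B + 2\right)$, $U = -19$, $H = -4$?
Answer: $2422773$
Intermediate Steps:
$s{\left(B \right)} = -38 - 19 B$ ($s{\left(B \right)} = - 19 \left(B + 2\right) = - 19 \left(2 + B\right) = -38 - 19 B$)
$V = -9$ ($V = 3 \left(-4 - \left(-4 + 3\right)\right) = 3 \left(-4 - -1\right) = 3 \left(-4 + 1\right) = 3 \left(-3\right) = -9$)
$V s{\left(5 \right)} - \left(1140 - 141\right) \left(-2013 - 411\right) = - 9 \left(-38 - 95\right) - \left(1140 - 141\right) \left(-2013 - 411\right) = - 9 \left(-38 - 95\right) - 999 \left(-2424\right) = \left(-9\right) \left(-133\right) - -2421576 = 1197 + 2421576 = 2422773$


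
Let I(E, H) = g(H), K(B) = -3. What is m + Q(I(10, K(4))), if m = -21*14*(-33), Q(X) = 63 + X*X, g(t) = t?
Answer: 9774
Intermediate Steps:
I(E, H) = H
Q(X) = 63 + X²
m = 9702 (m = -294*(-33) = 9702)
m + Q(I(10, K(4))) = 9702 + (63 + (-3)²) = 9702 + (63 + 9) = 9702 + 72 = 9774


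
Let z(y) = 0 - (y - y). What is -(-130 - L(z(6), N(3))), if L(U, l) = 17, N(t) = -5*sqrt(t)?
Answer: 147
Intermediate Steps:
z(y) = 0 (z(y) = 0 - 1*0 = 0 + 0 = 0)
-(-130 - L(z(6), N(3))) = -(-130 - 1*17) = -(-130 - 17) = -1*(-147) = 147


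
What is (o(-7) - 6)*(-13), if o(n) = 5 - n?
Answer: -78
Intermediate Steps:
(o(-7) - 6)*(-13) = ((5 - 1*(-7)) - 6)*(-13) = ((5 + 7) - 6)*(-13) = (12 - 6)*(-13) = 6*(-13) = -78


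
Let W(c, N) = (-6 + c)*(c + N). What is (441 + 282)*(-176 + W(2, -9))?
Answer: -107004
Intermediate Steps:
W(c, N) = (-6 + c)*(N + c)
(441 + 282)*(-176 + W(2, -9)) = (441 + 282)*(-176 + (2**2 - 6*(-9) - 6*2 - 9*2)) = 723*(-176 + (4 + 54 - 12 - 18)) = 723*(-176 + 28) = 723*(-148) = -107004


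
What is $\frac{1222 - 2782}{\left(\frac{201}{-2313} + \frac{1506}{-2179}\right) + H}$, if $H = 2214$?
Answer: $- \frac{2620814040}{3718232807} \approx -0.70485$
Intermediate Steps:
$\frac{1222 - 2782}{\left(\frac{201}{-2313} + \frac{1506}{-2179}\right) + H} = \frac{1222 - 2782}{\left(\frac{201}{-2313} + \frac{1506}{-2179}\right) + 2214} = - \frac{1560}{\left(201 \left(- \frac{1}{2313}\right) + 1506 \left(- \frac{1}{2179}\right)\right) + 2214} = - \frac{1560}{\left(- \frac{67}{771} - \frac{1506}{2179}\right) + 2214} = - \frac{1560}{- \frac{1307119}{1680009} + 2214} = - \frac{1560}{\frac{3718232807}{1680009}} = \left(-1560\right) \frac{1680009}{3718232807} = - \frac{2620814040}{3718232807}$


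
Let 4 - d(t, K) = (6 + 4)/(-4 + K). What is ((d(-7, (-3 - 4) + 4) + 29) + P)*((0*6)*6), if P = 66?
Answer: 0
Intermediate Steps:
d(t, K) = 4 - 10/(-4 + K) (d(t, K) = 4 - (6 + 4)/(-4 + K) = 4 - 10/(-4 + K))
((d(-7, (-3 - 4) + 4) + 29) + P)*((0*6)*6) = ((2*(-13 + 2*((-3 - 4) + 4))/(-4 + ((-3 - 4) + 4)) + 29) + 66)*((0*6)*6) = ((2*(-13 + 2*(-7 + 4))/(-4 + (-7 + 4)) + 29) + 66)*(0*6) = ((2*(-13 + 2*(-3))/(-4 - 3) + 29) + 66)*0 = ((2*(-13 - 6)/(-7) + 29) + 66)*0 = ((2*(-⅐)*(-19) + 29) + 66)*0 = ((38/7 + 29) + 66)*0 = (241/7 + 66)*0 = (703/7)*0 = 0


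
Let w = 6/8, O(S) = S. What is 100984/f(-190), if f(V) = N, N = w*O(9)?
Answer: 403936/27 ≈ 14961.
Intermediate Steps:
w = 3/4 (w = 6*(1/8) = 3/4 ≈ 0.75000)
N = 27/4 (N = (3/4)*9 = 27/4 ≈ 6.7500)
f(V) = 27/4
100984/f(-190) = 100984/(27/4) = 100984*(4/27) = 403936/27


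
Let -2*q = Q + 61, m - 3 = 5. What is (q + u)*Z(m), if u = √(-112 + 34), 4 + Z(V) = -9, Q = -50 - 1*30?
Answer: -247/2 - 13*I*√78 ≈ -123.5 - 114.81*I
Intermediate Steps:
Q = -80 (Q = -50 - 30 = -80)
m = 8 (m = 3 + 5 = 8)
Z(V) = -13 (Z(V) = -4 - 9 = -13)
q = 19/2 (q = -(-80 + 61)/2 = -½*(-19) = 19/2 ≈ 9.5000)
u = I*√78 (u = √(-78) = I*√78 ≈ 8.8318*I)
(q + u)*Z(m) = (19/2 + I*√78)*(-13) = -247/2 - 13*I*√78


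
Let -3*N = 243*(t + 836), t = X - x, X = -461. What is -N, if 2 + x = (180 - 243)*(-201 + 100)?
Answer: -484866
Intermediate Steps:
x = 6361 (x = -2 + (180 - 243)*(-201 + 100) = -2 - 63*(-101) = -2 + 6363 = 6361)
t = -6822 (t = -461 - 1*6361 = -461 - 6361 = -6822)
N = 484866 (N = -81*(-6822 + 836) = -81*(-5986) = -⅓*(-1454598) = 484866)
-N = -1*484866 = -484866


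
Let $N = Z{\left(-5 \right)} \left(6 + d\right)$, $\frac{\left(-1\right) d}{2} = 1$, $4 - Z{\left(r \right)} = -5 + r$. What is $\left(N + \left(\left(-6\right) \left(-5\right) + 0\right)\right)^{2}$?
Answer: $7396$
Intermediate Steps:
$Z{\left(r \right)} = 9 - r$ ($Z{\left(r \right)} = 4 - \left(-5 + r\right) = 9 - r$)
$d = -2$ ($d = \left(-2\right) 1 = -2$)
$N = 56$ ($N = \left(9 - -5\right) \left(6 - 2\right) = \left(9 + 5\right) 4 = 14 \cdot 4 = 56$)
$\left(N + \left(\left(-6\right) \left(-5\right) + 0\right)\right)^{2} = \left(56 + \left(\left(-6\right) \left(-5\right) + 0\right)\right)^{2} = \left(56 + \left(30 + 0\right)\right)^{2} = \left(56 + 30\right)^{2} = 86^{2} = 7396$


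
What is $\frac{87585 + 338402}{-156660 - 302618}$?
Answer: $- \frac{425987}{459278} \approx -0.92751$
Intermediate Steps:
$\frac{87585 + 338402}{-156660 - 302618} = \frac{425987}{-459278} = 425987 \left(- \frac{1}{459278}\right) = - \frac{425987}{459278}$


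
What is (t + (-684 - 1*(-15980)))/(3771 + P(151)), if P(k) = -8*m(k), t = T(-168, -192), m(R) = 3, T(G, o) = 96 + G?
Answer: 15224/3747 ≈ 4.0630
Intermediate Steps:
t = -72 (t = 96 - 168 = -72)
P(k) = -24 (P(k) = -8*3 = -24)
(t + (-684 - 1*(-15980)))/(3771 + P(151)) = (-72 + (-684 - 1*(-15980)))/(3771 - 24) = (-72 + (-684 + 15980))/3747 = (-72 + 15296)*(1/3747) = 15224*(1/3747) = 15224/3747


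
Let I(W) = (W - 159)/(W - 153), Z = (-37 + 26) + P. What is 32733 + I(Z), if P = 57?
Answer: 3502544/107 ≈ 32734.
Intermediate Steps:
Z = 46 (Z = (-37 + 26) + 57 = -11 + 57 = 46)
I(W) = (-159 + W)/(-153 + W)
32733 + I(Z) = 32733 + (-159 + 46)/(-153 + 46) = 32733 - 113/(-107) = 32733 - 1/107*(-113) = 32733 + 113/107 = 3502544/107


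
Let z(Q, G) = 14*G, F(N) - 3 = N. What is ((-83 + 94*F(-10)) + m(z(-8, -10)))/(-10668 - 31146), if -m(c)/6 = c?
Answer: -11/4646 ≈ -0.0023676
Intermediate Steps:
F(N) = 3 + N
m(c) = -6*c
((-83 + 94*F(-10)) + m(z(-8, -10)))/(-10668 - 31146) = ((-83 + 94*(3 - 10)) - 84*(-10))/(-10668 - 31146) = ((-83 + 94*(-7)) - 6*(-140))/(-41814) = ((-83 - 658) + 840)*(-1/41814) = (-741 + 840)*(-1/41814) = 99*(-1/41814) = -11/4646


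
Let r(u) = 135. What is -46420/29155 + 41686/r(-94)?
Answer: 241817726/787185 ≈ 307.19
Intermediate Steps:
-46420/29155 + 41686/r(-94) = -46420/29155 + 41686/135 = -46420*1/29155 + 41686*(1/135) = -9284/5831 + 41686/135 = 241817726/787185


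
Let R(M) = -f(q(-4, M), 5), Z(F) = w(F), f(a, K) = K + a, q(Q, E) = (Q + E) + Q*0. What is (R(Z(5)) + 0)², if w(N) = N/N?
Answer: 4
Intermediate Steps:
q(Q, E) = E + Q (q(Q, E) = (E + Q) + 0 = E + Q)
w(N) = 1
Z(F) = 1
R(M) = -1 - M (R(M) = -(5 + (M - 4)) = -(5 + (-4 + M)) = -(1 + M) = -1 - M)
(R(Z(5)) + 0)² = ((-1 - 1*1) + 0)² = ((-1 - 1) + 0)² = (-2 + 0)² = (-2)² = 4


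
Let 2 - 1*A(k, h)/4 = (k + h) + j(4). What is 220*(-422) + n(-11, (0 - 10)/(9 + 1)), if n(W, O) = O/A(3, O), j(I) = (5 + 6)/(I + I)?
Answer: -1021238/11 ≈ -92840.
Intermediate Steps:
j(I) = 11/(2*I) (j(I) = 11/((2*I)) = 11*(1/(2*I)) = 11/(2*I))
A(k, h) = 5/2 - 4*h - 4*k (A(k, h) = 8 - 4*((k + h) + (11/2)/4) = 8 - 4*((h + k) + (11/2)*(¼)) = 8 - 4*((h + k) + 11/8) = 8 - 4*(11/8 + h + k) = 8 + (-11/2 - 4*h - 4*k) = 5/2 - 4*h - 4*k)
n(W, O) = O/(-19/2 - 4*O) (n(W, O) = O/(5/2 - 4*O - 4*3) = O/(5/2 - 4*O - 12) = O/(-19/2 - 4*O))
220*(-422) + n(-11, (0 - 10)/(9 + 1)) = 220*(-422) - 2*(0 - 10)/(9 + 1)/(19 + 8*((0 - 10)/(9 + 1))) = -92840 - 2*(-10/10)/(19 + 8*(-10/10)) = -92840 - 2*(-10*⅒)/(19 + 8*(-10*⅒)) = -92840 - 2*(-1)/(19 + 8*(-1)) = -92840 - 2*(-1)/(19 - 8) = -92840 - 2*(-1)/11 = -92840 - 2*(-1)*1/11 = -92840 + 2/11 = -1021238/11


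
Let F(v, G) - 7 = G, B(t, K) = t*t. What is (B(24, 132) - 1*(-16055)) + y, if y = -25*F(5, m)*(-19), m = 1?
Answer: 20431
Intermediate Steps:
B(t, K) = t²
F(v, G) = 7 + G
y = 3800 (y = -25*(7 + 1)*(-19) = -25*8*(-19) = -200*(-19) = 3800)
(B(24, 132) - 1*(-16055)) + y = (24² - 1*(-16055)) + 3800 = (576 + 16055) + 3800 = 16631 + 3800 = 20431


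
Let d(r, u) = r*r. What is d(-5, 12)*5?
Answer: 125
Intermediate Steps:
d(r, u) = r²
d(-5, 12)*5 = (-5)²*5 = 25*5 = 125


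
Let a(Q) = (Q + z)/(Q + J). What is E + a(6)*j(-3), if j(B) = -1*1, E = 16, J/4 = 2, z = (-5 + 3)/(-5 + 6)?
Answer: 110/7 ≈ 15.714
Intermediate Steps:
z = -2 (z = -2/1 = -2*1 = -2)
J = 8 (J = 4*2 = 8)
j(B) = -1
a(Q) = (-2 + Q)/(8 + Q) (a(Q) = (Q - 2)/(Q + 8) = (-2 + Q)/(8 + Q))
E + a(6)*j(-3) = 16 + ((-2 + 6)/(8 + 6))*(-1) = 16 + (4/14)*(-1) = 16 + ((1/14)*4)*(-1) = 16 + (2/7)*(-1) = 16 - 2/7 = 110/7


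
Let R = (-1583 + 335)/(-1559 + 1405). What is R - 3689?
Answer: -283429/77 ≈ -3680.9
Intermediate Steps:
R = 624/77 (R = -1248/(-154) = -1248*(-1/154) = 624/77 ≈ 8.1039)
R - 3689 = 624/77 - 3689 = -283429/77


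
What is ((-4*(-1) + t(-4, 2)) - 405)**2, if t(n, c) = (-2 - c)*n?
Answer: 148225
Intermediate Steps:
t(n, c) = n*(-2 - c)
((-4*(-1) + t(-4, 2)) - 405)**2 = ((-4*(-1) - 1*(-4)*(2 + 2)) - 405)**2 = ((4 - 1*(-4)*4) - 405)**2 = ((4 + 16) - 405)**2 = (20 - 405)**2 = (-385)**2 = 148225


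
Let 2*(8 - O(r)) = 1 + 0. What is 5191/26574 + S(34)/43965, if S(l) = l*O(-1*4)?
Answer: 1740731/8654266 ≈ 0.20114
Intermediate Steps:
O(r) = 15/2 (O(r) = 8 - (1 + 0)/2 = 8 - ½*1 = 8 - ½ = 15/2)
S(l) = 15*l/2 (S(l) = l*(15/2) = 15*l/2)
5191/26574 + S(34)/43965 = 5191/26574 + ((15/2)*34)/43965 = 5191*(1/26574) + 255*(1/43965) = 5191/26574 + 17/2931 = 1740731/8654266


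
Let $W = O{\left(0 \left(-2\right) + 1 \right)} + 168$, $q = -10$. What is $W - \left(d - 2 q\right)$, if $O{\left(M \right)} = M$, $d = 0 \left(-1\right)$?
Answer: $149$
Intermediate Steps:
$d = 0$
$W = 169$ ($W = \left(0 \left(-2\right) + 1\right) + 168 = \left(0 + 1\right) + 168 = 1 + 168 = 169$)
$W - \left(d - 2 q\right) = 169 - \left(0 - -20\right) = 169 - \left(0 + 20\right) = 169 - 20 = 149$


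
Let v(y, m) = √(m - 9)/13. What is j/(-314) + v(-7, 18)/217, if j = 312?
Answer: -439605/442897 ≈ -0.99257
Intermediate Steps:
v(y, m) = √(-9 + m)/13 (v(y, m) = √(-9 + m)*(1/13) = √(-9 + m)/13)
j/(-314) + v(-7, 18)/217 = 312/(-314) + (√(-9 + 18)/13)/217 = 312*(-1/314) + (√9/13)*(1/217) = -156/157 + ((1/13)*3)*(1/217) = -156/157 + (3/13)*(1/217) = -156/157 + 3/2821 = -439605/442897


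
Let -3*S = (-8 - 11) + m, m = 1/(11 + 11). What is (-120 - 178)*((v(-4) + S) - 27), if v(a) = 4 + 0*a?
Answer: 54683/11 ≈ 4971.2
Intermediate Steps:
v(a) = 4 (v(a) = 4 + 0 = 4)
m = 1/22 ≈ 0.045455
S = 139/22 (S = -((-8 - 11) + 1/22)/3 = -(-19 + 1/22)/3 = -⅓*(-417/22) = 139/22 ≈ 6.3182)
(-120 - 178)*((v(-4) + S) - 27) = (-120 - 178)*((4 + 139/22) - 27) = -298*(227/22 - 27) = -298*(-367/22) = 54683/11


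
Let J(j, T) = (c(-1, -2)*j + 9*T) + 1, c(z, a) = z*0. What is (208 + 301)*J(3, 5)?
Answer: 23414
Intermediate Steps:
c(z, a) = 0
J(j, T) = 1 + 9*T (J(j, T) = (0*j + 9*T) + 1 = (0 + 9*T) + 1 = 9*T + 1 = 1 + 9*T)
(208 + 301)*J(3, 5) = (208 + 301)*(1 + 9*5) = 509*(1 + 45) = 509*46 = 23414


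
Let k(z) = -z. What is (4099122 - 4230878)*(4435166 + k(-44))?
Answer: -584365528760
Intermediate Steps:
(4099122 - 4230878)*(4435166 + k(-44)) = (4099122 - 4230878)*(4435166 - 1*(-44)) = -131756*(4435166 + 44) = -131756*4435210 = -584365528760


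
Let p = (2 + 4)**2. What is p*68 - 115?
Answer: 2333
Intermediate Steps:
p = 36 (p = 6**2 = 36)
p*68 - 115 = 36*68 - 115 = 2448 - 115 = 2333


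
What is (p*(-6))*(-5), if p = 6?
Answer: 180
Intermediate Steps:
(p*(-6))*(-5) = (6*(-6))*(-5) = -36*(-5) = 180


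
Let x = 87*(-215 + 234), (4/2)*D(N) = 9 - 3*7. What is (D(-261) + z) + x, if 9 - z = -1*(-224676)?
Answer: -223020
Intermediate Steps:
D(N) = -6 (D(N) = (9 - 3*7)/2 = (9 - 21)/2 = (1/2)*(-12) = -6)
x = 1653 (x = 87*19 = 1653)
z = -224667 (z = 9 - (-1)*(-224676) = 9 - 1*224676 = 9 - 224676 = -224667)
(D(-261) + z) + x = (-6 - 224667) + 1653 = -224673 + 1653 = -223020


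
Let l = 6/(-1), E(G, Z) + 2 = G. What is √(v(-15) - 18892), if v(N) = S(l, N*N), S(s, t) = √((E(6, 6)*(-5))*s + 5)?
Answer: √(-18892 + 5*√5) ≈ 137.41*I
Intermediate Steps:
E(G, Z) = -2 + G
l = -6 (l = 6*(-1) = -6)
S(s, t) = √(5 - 20*s) (S(s, t) = √(((-2 + 6)*(-5))*s + 5) = √((4*(-5))*s + 5) = √(-20*s + 5) = √(5 - 20*s))
v(N) = 5*√5 (v(N) = √(5 - 20*(-6)) = √(5 + 120) = √125 = 5*√5)
√(v(-15) - 18892) = √(5*√5 - 18892) = √(-18892 + 5*√5)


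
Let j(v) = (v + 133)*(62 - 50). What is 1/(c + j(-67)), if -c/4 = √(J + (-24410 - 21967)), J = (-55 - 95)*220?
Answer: 33/79054 + I*√79377/474324 ≈ 0.00041744 + 0.00059398*I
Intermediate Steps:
J = -33000 (J = -150*220 = -33000)
j(v) = 1596 + 12*v (j(v) = (133 + v)*12 = 1596 + 12*v)
c = -4*I*√79377 (c = -4*√(-33000 + (-24410 - 21967)) = -4*√(-33000 - 46377) = -4*I*√79377 ≈ -1127.0*I)
1/(c + j(-67)) = 1/(-4*I*√79377 + (1596 + 12*(-67))) = 1/(-4*I*√79377 + (1596 - 804)) = 1/(-4*I*√79377 + 792) = 1/(792 - 4*I*√79377)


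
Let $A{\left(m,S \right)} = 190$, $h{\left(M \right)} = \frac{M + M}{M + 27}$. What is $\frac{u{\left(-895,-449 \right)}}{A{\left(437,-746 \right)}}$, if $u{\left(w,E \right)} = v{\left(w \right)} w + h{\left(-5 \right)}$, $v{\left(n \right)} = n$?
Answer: $\frac{881127}{209} \approx 4215.9$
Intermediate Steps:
$h{\left(M \right)} = \frac{2 M}{27 + M}$
$u{\left(w,E \right)} = - \frac{5}{11} + w^{2}$ ($u{\left(w,E \right)} = w w + 2 \left(-5\right) \frac{1}{27 - 5} = w^{2} + 2 \left(-5\right) \frac{1}{22} = w^{2} - \frac{5}{11} = - \frac{5}{11} + w^{2}$)
$\frac{u{\left(-895,-449 \right)}}{A{\left(437,-746 \right)}} = \frac{- \frac{5}{11} + \left(-895\right)^{2}}{190} = \left(- \frac{5}{11} + 801025\right) \frac{1}{190} = \frac{8811270}{11} \cdot \frac{1}{190} = \frac{881127}{209}$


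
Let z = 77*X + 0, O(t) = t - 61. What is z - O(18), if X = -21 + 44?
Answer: 1814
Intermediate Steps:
O(t) = -61 + t
X = 23
z = 1771 (z = 77*23 + 0 = 1771 + 0 = 1771)
z - O(18) = 1771 - (-61 + 18) = 1771 - 1*(-43) = 1771 + 43 = 1814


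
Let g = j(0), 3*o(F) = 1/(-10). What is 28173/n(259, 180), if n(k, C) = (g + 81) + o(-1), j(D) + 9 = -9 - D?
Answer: 845190/1889 ≈ 447.43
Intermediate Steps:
j(D) = -18 - D (j(D) = -9 + (-9 - D) = -18 - D)
o(F) = -1/30 (o(F) = (1/3)/(-10) = (1/3)*(-1/10) = -1/30)
g = -18 (g = -18 - 1*0 = -18 + 0 = -18)
n(k, C) = 1889/30 (n(k, C) = (-18 + 81) - 1/30 = 63 - 1/30 = 1889/30)
28173/n(259, 180) = 28173/(1889/30) = 28173*(30/1889) = 845190/1889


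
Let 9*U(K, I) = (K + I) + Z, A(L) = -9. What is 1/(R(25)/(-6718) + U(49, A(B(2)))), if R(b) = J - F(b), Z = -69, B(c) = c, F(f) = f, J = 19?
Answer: -30231/97384 ≈ -0.31043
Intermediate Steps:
U(K, I) = -23/3 + I/9 + K/9 (U(K, I) = ((K + I) - 69)/9 = ((I + K) - 69)/9 = (-69 + I + K)/9 = -23/3 + I/9 + K/9)
R(b) = 19 - b
1/(R(25)/(-6718) + U(49, A(B(2)))) = 1/((19 - 1*25)/(-6718) + (-23/3 + (1/9)*(-9) + (1/9)*49)) = 1/((19 - 25)*(-1/6718) + (-23/3 - 1 + 49/9)) = 1/(-6*(-1/6718) - 29/9) = 1/(3/3359 - 29/9) = 1/(-97384/30231) = -30231/97384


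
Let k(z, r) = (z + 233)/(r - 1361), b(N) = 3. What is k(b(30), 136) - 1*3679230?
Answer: -4507056986/1225 ≈ -3.6792e+6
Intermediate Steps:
k(z, r) = (233 + z)/(-1361 + r)
k(b(30), 136) - 1*3679230 = (233 + 3)/(-1361 + 136) - 1*3679230 = 236/(-1225) - 3679230 = -1/1225*236 - 3679230 = -236/1225 - 3679230 = -4507056986/1225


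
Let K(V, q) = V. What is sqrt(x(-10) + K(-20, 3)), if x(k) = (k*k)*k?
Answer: 2*I*sqrt(255) ≈ 31.937*I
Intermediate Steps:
x(k) = k**3 (x(k) = k**2*k = k**3)
sqrt(x(-10) + K(-20, 3)) = sqrt((-10)**3 - 20) = sqrt(-1000 - 20) = sqrt(-1020) = 2*I*sqrt(255)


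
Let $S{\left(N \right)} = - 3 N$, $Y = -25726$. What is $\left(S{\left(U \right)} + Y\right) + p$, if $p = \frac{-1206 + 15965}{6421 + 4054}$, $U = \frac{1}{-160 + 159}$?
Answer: $- \frac{269433666}{10475} \approx -25722.0$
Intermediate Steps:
$U = -1$ ($U = \frac{1}{-1} = -1$)
$p = \frac{14759}{10475} \approx 1.409$
$\left(S{\left(U \right)} + Y\right) + p = \left(\left(-3\right) \left(-1\right) - 25726\right) + \frac{14759}{10475} = \left(3 - 25726\right) + \frac{14759}{10475} = -25723 + \frac{14759}{10475} = - \frac{269433666}{10475}$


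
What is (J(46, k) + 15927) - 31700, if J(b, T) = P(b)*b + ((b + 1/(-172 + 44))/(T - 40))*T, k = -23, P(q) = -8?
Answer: -18575089/1152 ≈ -16124.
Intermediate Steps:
J(b, T) = -8*b + T*(-1/128 + b)/(-40 + T) (J(b, T) = -8*b + ((b + 1/(-172 + 44))/(T - 40))*T = -8*b + ((b + 1/(-128))/(-40 + T))*T = -8*b + ((b - 1/128)/(-40 + T))*T = -8*b + ((-1/128 + b)/(-40 + T))*T = -8*b + T*(-1/128 + b)/(-40 + T))
(J(46, k) + 15927) - 31700 = ((-1*(-23) + 40960*46 - 896*(-23)*46)/(128*(-40 - 23)) + 15927) - 31700 = ((1/128)*(23 + 1884160 + 947968)/(-63) + 15927) - 31700 = ((1/128)*(-1/63)*2832151 + 15927) - 31700 = (-404593/1152 + 15927) - 31700 = 17943311/1152 - 31700 = -18575089/1152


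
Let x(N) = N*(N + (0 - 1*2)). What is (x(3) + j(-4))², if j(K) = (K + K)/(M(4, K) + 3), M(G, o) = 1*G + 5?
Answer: 49/9 ≈ 5.4444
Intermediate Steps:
M(G, o) = 5 + G (M(G, o) = G + 5 = 5 + G)
x(N) = N*(-2 + N) (x(N) = N*(N + (0 - 2)) = N*(N - 2) = N*(-2 + N))
j(K) = K/6 (j(K) = (K + K)/((5 + 4) + 3) = (2*K)/(9 + 3) = (2*K)/12 = (2*K)*(1/12) = K/6)
(x(3) + j(-4))² = (3*(-2 + 3) + (⅙)*(-4))² = (3*1 - ⅔)² = (3 - ⅔)² = (7/3)² = 49/9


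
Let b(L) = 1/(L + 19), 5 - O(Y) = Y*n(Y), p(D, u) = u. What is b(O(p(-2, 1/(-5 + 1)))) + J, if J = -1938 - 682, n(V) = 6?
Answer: -133618/51 ≈ -2620.0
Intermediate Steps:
O(Y) = 5 - 6*Y (O(Y) = 5 - Y*6 = 5 - 6*Y)
b(L) = 1/(19 + L)
J = -2620
b(O(p(-2, 1/(-5 + 1)))) + J = 1/(19 + (5 - 6/(-5 + 1))) - 2620 = 1/(19 + (5 - 6/(-4))) - 2620 = 1/(19 + (5 - 6*(-1/4))) - 2620 = 1/(19 + (5 + 3/2)) - 2620 = 1/(19 + 13/2) - 2620 = 1/(51/2) - 2620 = 2/51 - 2620 = -133618/51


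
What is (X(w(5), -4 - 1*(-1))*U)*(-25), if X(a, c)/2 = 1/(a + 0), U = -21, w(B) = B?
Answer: 210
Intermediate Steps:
X(a, c) = 2/a (X(a, c) = 2/(a + 0) = 2/a)
(X(w(5), -4 - 1*(-1))*U)*(-25) = ((2/5)*(-21))*(-25) = ((2*(⅕))*(-21))*(-25) = ((⅖)*(-21))*(-25) = -42/5*(-25) = 210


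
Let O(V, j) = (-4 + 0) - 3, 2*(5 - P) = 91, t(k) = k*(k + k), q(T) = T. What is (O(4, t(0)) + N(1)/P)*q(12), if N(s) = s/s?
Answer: -2276/27 ≈ -84.296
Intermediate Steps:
t(k) = 2*k² (t(k) = k*(2*k) = 2*k²)
N(s) = 1
P = -81/2 (P = 5 - ½*91 = 5 - 91/2 = -81/2 ≈ -40.500)
O(V, j) = -7 (O(V, j) = -4 - 3 = -7)
(O(4, t(0)) + N(1)/P)*q(12) = (-7 + 1/(-81/2))*12 = (-7 + 1*(-2/81))*12 = (-7 - 2/81)*12 = -569/81*12 = -2276/27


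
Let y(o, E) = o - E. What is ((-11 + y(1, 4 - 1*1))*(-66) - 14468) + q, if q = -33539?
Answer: -47149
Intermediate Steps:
((-11 + y(1, 4 - 1*1))*(-66) - 14468) + q = ((-11 + (1 - (4 - 1*1)))*(-66) - 14468) - 33539 = ((-11 + (1 - (4 - 1)))*(-66) - 14468) - 33539 = ((-11 + (1 - 1*3))*(-66) - 14468) - 33539 = ((-11 + (1 - 3))*(-66) - 14468) - 33539 = ((-11 - 2)*(-66) - 14468) - 33539 = (-13*(-66) - 14468) - 33539 = (858 - 14468) - 33539 = -13610 - 33539 = -47149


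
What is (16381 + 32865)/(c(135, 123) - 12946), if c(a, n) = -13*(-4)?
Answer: -24623/6447 ≈ -3.8193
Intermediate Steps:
c(a, n) = 52
(16381 + 32865)/(c(135, 123) - 12946) = (16381 + 32865)/(52 - 12946) = 49246/(-12894) = 49246*(-1/12894) = -24623/6447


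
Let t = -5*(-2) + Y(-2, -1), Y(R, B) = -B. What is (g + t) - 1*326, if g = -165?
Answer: -480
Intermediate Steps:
t = 11 (t = -5*(-2) - 1*(-1) = 10 + 1 = 11)
(g + t) - 1*326 = (-165 + 11) - 1*326 = -154 - 326 = -480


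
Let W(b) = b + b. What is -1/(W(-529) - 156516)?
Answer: 1/157574 ≈ 6.3462e-6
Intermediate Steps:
W(b) = 2*b
-1/(W(-529) - 156516) = -1/(2*(-529) - 156516) = -1/(-1058 - 156516) = -1/(-157574) = -1*(-1/157574) = 1/157574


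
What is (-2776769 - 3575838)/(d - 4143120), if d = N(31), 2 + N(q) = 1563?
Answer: 6352607/4141559 ≈ 1.5339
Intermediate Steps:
N(q) = 1561 (N(q) = -2 + 1563 = 1561)
d = 1561
(-2776769 - 3575838)/(d - 4143120) = (-2776769 - 3575838)/(1561 - 4143120) = -6352607/(-4141559) = -6352607*(-1/4141559) = 6352607/4141559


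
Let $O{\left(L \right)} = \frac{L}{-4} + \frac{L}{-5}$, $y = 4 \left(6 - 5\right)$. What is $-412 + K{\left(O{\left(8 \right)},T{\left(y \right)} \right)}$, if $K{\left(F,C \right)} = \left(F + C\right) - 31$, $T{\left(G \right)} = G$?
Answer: $- \frac{2213}{5} \approx -442.6$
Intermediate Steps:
$y = 4$ ($y = 4 \cdot 1 = 4$)
$O{\left(L \right)} = - \frac{9 L}{20}$ ($O{\left(L \right)} = L \left(- \frac{1}{4}\right) + L \left(- \frac{1}{5}\right) = - \frac{L}{4} - \frac{L}{5} = - \frac{9 L}{20}$)
$K{\left(F,C \right)} = -31 + C + F$ ($K{\left(F,C \right)} = \left(C + F\right) - 31 = -31 + C + F$)
$-412 + K{\left(O{\left(8 \right)},T{\left(y \right)} \right)} = -412 - \frac{153}{5} = - \frac{2213}{5}$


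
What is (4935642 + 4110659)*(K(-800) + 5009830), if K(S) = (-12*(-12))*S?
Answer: 44278296263630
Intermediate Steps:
K(S) = 144*S
(4935642 + 4110659)*(K(-800) + 5009830) = (4935642 + 4110659)*(144*(-800) + 5009830) = 9046301*(-115200 + 5009830) = 9046301*4894630 = 44278296263630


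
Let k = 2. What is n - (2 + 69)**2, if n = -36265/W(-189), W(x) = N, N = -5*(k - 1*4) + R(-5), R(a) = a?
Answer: -12294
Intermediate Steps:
N = 5 (N = -5*(2 - 1*4) - 5 = -5*(2 - 4) - 5 = -5*(-2) - 5 = 10 - 5 = 5)
W(x) = 5
n = -7253 (n = -36265/5 = -36265*1/5 = -7253)
n - (2 + 69)**2 = -7253 - (2 + 69)**2 = -7253 - 1*71**2 = -7253 - 1*5041 = -7253 - 5041 = -12294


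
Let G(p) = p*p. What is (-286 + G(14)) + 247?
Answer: 157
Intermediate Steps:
G(p) = p²
(-286 + G(14)) + 247 = (-286 + 14²) + 247 = (-286 + 196) + 247 = -90 + 247 = 157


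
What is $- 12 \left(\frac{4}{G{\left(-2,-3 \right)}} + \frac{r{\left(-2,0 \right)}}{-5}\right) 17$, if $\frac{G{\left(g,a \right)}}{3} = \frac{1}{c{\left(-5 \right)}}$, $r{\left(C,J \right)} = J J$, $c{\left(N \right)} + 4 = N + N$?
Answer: $3808$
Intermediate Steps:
$c{\left(N \right)} = -4 + 2 N$ ($c{\left(N \right)} = -4 + \left(N + N\right) = -4 + 2 N$)
$r{\left(C,J \right)} = J^{2}$
$G{\left(g,a \right)} = - \frac{3}{14}$ ($G{\left(g,a \right)} = \frac{3}{-4 + 2 \left(-5\right)} = \frac{3}{-4 - 10} = \frac{3}{-14} = 3 \left(- \frac{1}{14}\right) = - \frac{3}{14}$)
$- 12 \left(\frac{4}{G{\left(-2,-3 \right)}} + \frac{r{\left(-2,0 \right)}}{-5}\right) 17 = - 12 \left(\frac{4}{- \frac{3}{14}} + \frac{0^{2}}{-5}\right) 17 = - 12 \left(4 \left(- \frac{14}{3}\right) + 0 \left(- \frac{1}{5}\right)\right) 17 = - 12 \left(- \frac{56}{3} + 0\right) 17 = \left(-12\right) \left(- \frac{56}{3}\right) 17 = 224 \cdot 17 = 3808$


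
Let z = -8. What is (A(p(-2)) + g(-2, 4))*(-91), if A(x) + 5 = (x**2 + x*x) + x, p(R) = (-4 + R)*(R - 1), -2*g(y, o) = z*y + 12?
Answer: -58877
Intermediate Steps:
g(y, o) = -6 + 4*y (g(y, o) = -(-8*y + 12)/2 = -(12 - 8*y)/2 = -6 + 4*y)
p(R) = (-1 + R)*(-4 + R) (p(R) = (-4 + R)*(-1 + R) = (-1 + R)*(-4 + R))
A(x) = -5 + x + 2*x**2 (A(x) = -5 + ((x**2 + x*x) + x) = -5 + ((x**2 + x**2) + x) = -5 + (2*x**2 + x) = -5 + (x + 2*x**2) = -5 + x + 2*x**2)
(A(p(-2)) + g(-2, 4))*(-91) = ((-5 + (4 + (-2)**2 - 5*(-2)) + 2*(4 + (-2)**2 - 5*(-2))**2) + (-6 + 4*(-2)))*(-91) = ((-5 + (4 + 4 + 10) + 2*(4 + 4 + 10)**2) + (-6 - 8))*(-91) = ((-5 + 18 + 2*18**2) - 14)*(-91) = ((-5 + 18 + 2*324) - 14)*(-91) = ((-5 + 18 + 648) - 14)*(-91) = (661 - 14)*(-91) = 647*(-91) = -58877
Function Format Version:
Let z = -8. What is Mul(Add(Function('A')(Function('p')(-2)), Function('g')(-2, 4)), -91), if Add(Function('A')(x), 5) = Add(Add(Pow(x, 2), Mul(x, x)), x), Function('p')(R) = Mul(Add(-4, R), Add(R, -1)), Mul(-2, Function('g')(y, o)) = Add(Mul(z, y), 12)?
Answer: -58877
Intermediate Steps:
Function('g')(y, o) = Add(-6, Mul(4, y)) (Function('g')(y, o) = Mul(Rational(-1, 2), Add(Mul(-8, y), 12)) = Mul(Rational(-1, 2), Add(12, Mul(-8, y))) = Add(-6, Mul(4, y)))
Function('p')(R) = Mul(Add(-1, R), Add(-4, R)) (Function('p')(R) = Mul(Add(-4, R), Add(-1, R)) = Mul(Add(-1, R), Add(-4, R)))
Function('A')(x) = Add(-5, x, Mul(2, Pow(x, 2))) (Function('A')(x) = Add(-5, Add(Add(Pow(x, 2), Mul(x, x)), x)) = Add(-5, Add(Add(Pow(x, 2), Pow(x, 2)), x)) = Add(-5, Add(Mul(2, Pow(x, 2)), x)) = Add(-5, Add(x, Mul(2, Pow(x, 2)))) = Add(-5, x, Mul(2, Pow(x, 2))))
Mul(Add(Function('A')(Function('p')(-2)), Function('g')(-2, 4)), -91) = Mul(Add(Add(-5, Add(4, Pow(-2, 2), Mul(-5, -2)), Mul(2, Pow(Add(4, Pow(-2, 2), Mul(-5, -2)), 2))), Add(-6, Mul(4, -2))), -91) = Mul(Add(Add(-5, Add(4, 4, 10), Mul(2, Pow(Add(4, 4, 10), 2))), Add(-6, -8)), -91) = Mul(Add(Add(-5, 18, Mul(2, Pow(18, 2))), -14), -91) = Mul(Add(Add(-5, 18, Mul(2, 324)), -14), -91) = Mul(Add(Add(-5, 18, 648), -14), -91) = Mul(Add(661, -14), -91) = Mul(647, -91) = -58877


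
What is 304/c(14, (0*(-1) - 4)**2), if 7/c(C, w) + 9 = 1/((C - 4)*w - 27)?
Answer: -19136/49 ≈ -390.53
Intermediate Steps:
c(C, w) = 7/(-9 + 1/(-27 + w*(-4 + C))) (c(C, w) = 7/(-9 + 1/((C - 4)*w - 27)) = 7/(-9 + 1/((-4 + C)*w - 27)) = 7/(-9 + 1/(w*(-4 + C) - 27)) = 7/(-9 + 1/(-27 + w*(-4 + C))))
304/c(14, (0*(-1) - 4)**2) = 304/((7*(-27 - 4*(0*(-1) - 4)**2 + 14*(0*(-1) - 4)**2)/(244 + 36*(0*(-1) - 4)**2 - 9*14*(0*(-1) - 4)**2))) = 304/((7*(-27 - 4*(0 - 4)**2 + 14*(0 - 4)**2)/(244 + 36*(0 - 4)**2 - 9*14*(0 - 4)**2))) = 304/((7*(-27 - 4*(-4)**2 + 14*(-4)**2)/(244 + 36*(-4)**2 - 9*14*(-4)**2))) = 304/((7*(-27 - 4*16 + 14*16)/(244 + 36*16 - 9*14*16))) = 304/((7*(-27 - 64 + 224)/(244 + 576 - 2016))) = 304/((7*133/(-1196))) = 304/((7*(-1/1196)*133)) = 304/(-931/1196) = 304*(-1196/931) = -19136/49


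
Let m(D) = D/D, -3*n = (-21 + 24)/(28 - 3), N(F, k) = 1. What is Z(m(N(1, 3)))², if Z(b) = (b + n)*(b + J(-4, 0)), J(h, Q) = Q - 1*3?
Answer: 2304/625 ≈ 3.6864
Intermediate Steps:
J(h, Q) = -3 + Q (J(h, Q) = Q - 3 = -3 + Q)
n = -1/25 (n = -(-21 + 24)/(3*(28 - 3)) = -1/25 ≈ -0.040000)
m(D) = 1
Z(b) = (-3 + b)*(-1/25 + b) (Z(b) = (b - 1/25)*(b + (-3 + 0)) = (-1/25 + b)*(b - 3) = (-1/25 + b)*(-3 + b) = (-3 + b)*(-1/25 + b))
Z(m(N(1, 3)))² = (3/25 + 1² - 76/25*1)² = (3/25 + 1 - 76/25)² = (-48/25)² = 2304/625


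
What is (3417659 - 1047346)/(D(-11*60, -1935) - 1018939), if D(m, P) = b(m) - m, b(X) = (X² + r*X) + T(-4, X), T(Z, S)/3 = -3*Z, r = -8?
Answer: -2370313/577363 ≈ -4.1054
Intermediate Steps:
T(Z, S) = -9*Z (T(Z, S) = 3*(-3*Z) = -9*Z)
b(X) = 36 + X² - 8*X (b(X) = (X² - 8*X) - 9*(-4) = (X² - 8*X) + 36 = 36 + X² - 8*X)
D(m, P) = 36 + m² - 9*m (D(m, P) = (36 + m² - 8*m) - m = 36 + m² - 9*m)
(3417659 - 1047346)/(D(-11*60, -1935) - 1018939) = (3417659 - 1047346)/((36 + (-11*60)² - (-99)*60) - 1018939) = 2370313/((36 + (-660)² - 9*(-660)) - 1018939) = 2370313/((36 + 435600 + 5940) - 1018939) = 2370313/(441576 - 1018939) = 2370313/(-577363) = 2370313*(-1/577363) = -2370313/577363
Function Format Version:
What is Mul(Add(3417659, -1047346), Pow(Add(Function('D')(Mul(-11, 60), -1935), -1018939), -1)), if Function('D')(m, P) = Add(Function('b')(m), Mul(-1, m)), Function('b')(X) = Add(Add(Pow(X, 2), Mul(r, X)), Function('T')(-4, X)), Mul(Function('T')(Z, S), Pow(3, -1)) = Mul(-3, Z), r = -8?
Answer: Rational(-2370313, 577363) ≈ -4.1054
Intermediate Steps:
Function('T')(Z, S) = Mul(-9, Z) (Function('T')(Z, S) = Mul(3, Mul(-3, Z)) = Mul(-9, Z))
Function('b')(X) = Add(36, Pow(X, 2), Mul(-8, X)) (Function('b')(X) = Add(Add(Pow(X, 2), Mul(-8, X)), Mul(-9, -4)) = Add(Add(Pow(X, 2), Mul(-8, X)), 36) = Add(36, Pow(X, 2), Mul(-8, X)))
Function('D')(m, P) = Add(36, Pow(m, 2), Mul(-9, m)) (Function('D')(m, P) = Add(Add(36, Pow(m, 2), Mul(-8, m)), Mul(-1, m)) = Add(36, Pow(m, 2), Mul(-9, m)))
Mul(Add(3417659, -1047346), Pow(Add(Function('D')(Mul(-11, 60), -1935), -1018939), -1)) = Mul(Add(3417659, -1047346), Pow(Add(Add(36, Pow(Mul(-11, 60), 2), Mul(-9, Mul(-11, 60))), -1018939), -1)) = Mul(2370313, Pow(Add(Add(36, Pow(-660, 2), Mul(-9, -660)), -1018939), -1)) = Mul(2370313, Pow(Add(Add(36, 435600, 5940), -1018939), -1)) = Mul(2370313, Pow(Add(441576, -1018939), -1)) = Mul(2370313, Pow(-577363, -1)) = Mul(2370313, Rational(-1, 577363)) = Rational(-2370313, 577363)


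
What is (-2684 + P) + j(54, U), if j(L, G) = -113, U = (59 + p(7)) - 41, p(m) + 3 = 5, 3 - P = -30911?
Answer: 28117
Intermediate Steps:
P = 30914 (P = 3 - 1*(-30911) = 3 + 30911 = 30914)
p(m) = 2 (p(m) = -3 + 5 = 2)
U = 20 (U = (59 + 2) - 41 = 61 - 41 = 20)
(-2684 + P) + j(54, U) = (-2684 + 30914) - 113 = 28230 - 113 = 28117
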